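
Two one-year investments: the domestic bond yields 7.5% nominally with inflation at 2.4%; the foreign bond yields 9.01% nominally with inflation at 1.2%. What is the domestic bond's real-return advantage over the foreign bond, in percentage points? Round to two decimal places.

-2.74

The domestic bond real return: 1.075/1.024 − 1 = 4.980%.
The foreign bond real return: 1.0901/1.012 − 1 = 7.717%.
Difference: 4.980 − 7.717 = -2.737 pp.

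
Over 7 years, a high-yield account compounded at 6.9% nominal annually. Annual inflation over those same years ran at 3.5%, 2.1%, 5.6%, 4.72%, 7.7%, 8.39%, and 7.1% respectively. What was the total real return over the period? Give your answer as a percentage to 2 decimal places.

Cumulative inflation factor: 1.035 × 1.021 × 1.056 × 1.0472 × 1.077 × 1.0839 × 1.071 ≈ 1.46101.
Nominal growth factor: 1.59531. Real growth factor = 1.59531 / 1.46101 ≈ 1.09192.
Total real return ≈ 9.1918%.

9.19%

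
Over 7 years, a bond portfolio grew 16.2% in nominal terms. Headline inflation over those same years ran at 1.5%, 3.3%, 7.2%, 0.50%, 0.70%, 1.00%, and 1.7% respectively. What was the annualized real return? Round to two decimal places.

-0.08%

Cumulative inflation factor: 1.015 × 1.033 × 1.072 × 1.0050 × 1.0070 × 1.0100 × 1.017 ≈ 1.16842.
Nominal growth factor: 1.16200. Real growth factor = 1.16200 / 1.16842 ≈ 0.99451.
Annualized: 0.99451^(1/7) − 1 ≈ -0.00079.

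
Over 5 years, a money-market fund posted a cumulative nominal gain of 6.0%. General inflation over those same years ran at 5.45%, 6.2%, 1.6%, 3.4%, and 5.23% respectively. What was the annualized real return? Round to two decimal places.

Cumulative inflation factor: 1.0545 × 1.062 × 1.016 × 1.034 × 1.0523 ≈ 1.23801.
Nominal growth factor: 1.06000. Real growth factor = 1.06000 / 1.23801 ≈ 0.85621.
Annualized: 0.85621^(1/5) − 1 ≈ -0.03057.

-3.06%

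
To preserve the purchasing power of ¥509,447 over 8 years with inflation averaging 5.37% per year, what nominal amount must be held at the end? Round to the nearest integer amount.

¥774,167

Cumulative price-level factor: (1+5.37%)^8 ≈ 1.5196229380.
The nominal amount required is ¥509,447 scaled up by that factor.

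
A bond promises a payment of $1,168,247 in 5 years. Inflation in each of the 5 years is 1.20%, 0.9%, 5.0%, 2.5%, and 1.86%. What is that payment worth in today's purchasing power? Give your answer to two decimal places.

Price-level factor over 5 years: 1.0120 × 1.009 × 1.050 × 1.025 × 1.0186 ≈ 1.1194082802.
Purchasing power today: $1,168,247 divided by that factor.

$1,043,629.05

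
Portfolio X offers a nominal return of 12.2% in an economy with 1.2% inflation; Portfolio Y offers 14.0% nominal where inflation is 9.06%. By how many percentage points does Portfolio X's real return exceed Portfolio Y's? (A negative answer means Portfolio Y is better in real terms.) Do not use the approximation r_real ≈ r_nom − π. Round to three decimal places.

Portfolio X real return: 1.122/1.012 − 1 = 10.8696%.
Portfolio Y real return: 1.140/1.0906 − 1 = 4.5296%.
Difference: 10.8696 − 4.5296 = 6.3400 pp.

6.340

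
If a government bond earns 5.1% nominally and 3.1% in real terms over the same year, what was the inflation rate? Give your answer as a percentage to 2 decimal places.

From (1+r_nom) = (1+r_real)(1+π), we get 1+π = (1 + 5.1%)/(1 + 3.1%) = 1.051/1.031 ≈ 1.01940.
So π ≈ 1.9399%.

1.94%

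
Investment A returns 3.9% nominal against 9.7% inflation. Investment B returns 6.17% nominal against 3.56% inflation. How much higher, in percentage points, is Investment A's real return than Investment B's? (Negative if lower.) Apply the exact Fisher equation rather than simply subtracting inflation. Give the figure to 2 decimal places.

Investment A real return: 1.039/1.097 − 1 = -5.287%.
Investment B real return: 1.0617/1.0356 − 1 = 2.520%.
Difference: -5.287 − 2.520 = -7.807 pp.

-7.81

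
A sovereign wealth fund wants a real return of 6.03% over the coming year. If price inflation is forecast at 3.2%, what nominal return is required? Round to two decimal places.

9.42%

By the Fisher equation, 1 + r_nom = (1 + 6.03%)(1 + 3.2%) = 1.0603 × 1.032 = 1.0942296.
So r_nom = 9.42296%.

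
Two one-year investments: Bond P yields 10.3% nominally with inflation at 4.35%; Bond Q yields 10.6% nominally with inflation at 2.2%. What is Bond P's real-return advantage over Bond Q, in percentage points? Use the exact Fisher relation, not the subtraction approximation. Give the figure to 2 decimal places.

Bond P real return: 1.103/1.0435 − 1 = 5.702%.
Bond Q real return: 1.106/1.022 − 1 = 8.219%.
Difference: 5.702 − 8.219 = -2.517 pp.

-2.52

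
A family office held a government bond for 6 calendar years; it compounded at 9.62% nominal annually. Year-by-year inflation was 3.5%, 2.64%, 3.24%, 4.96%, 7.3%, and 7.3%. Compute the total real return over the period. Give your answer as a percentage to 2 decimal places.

30.92%

Cumulative inflation factor: 1.035 × 1.0264 × 1.0324 × 1.0496 × 1.073 × 1.073 ≈ 1.32534.
Nominal growth factor: 1.73516. Real growth factor = 1.73516 / 1.32534 ≈ 1.30921.
Total real return ≈ 30.9214%.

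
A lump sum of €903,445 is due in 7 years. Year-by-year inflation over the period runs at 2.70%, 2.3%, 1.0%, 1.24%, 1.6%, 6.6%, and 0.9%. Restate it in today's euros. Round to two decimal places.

€769,555.69

Price-level factor over 7 years: 1.0270 × 1.023 × 1.010 × 1.0124 × 1.016 × 1.066 × 1.009 ≈ 1.1739826171.
Purchasing power today: €903,445 divided by that factor.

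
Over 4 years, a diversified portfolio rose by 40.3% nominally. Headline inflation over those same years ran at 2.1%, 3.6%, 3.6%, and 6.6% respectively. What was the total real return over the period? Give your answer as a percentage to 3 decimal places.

Cumulative inflation factor: 1.021 × 1.036 × 1.036 × 1.066 ≈ 1.16816.
Nominal growth factor: 1.40300. Real growth factor = 1.40300 / 1.16816 ≈ 1.20103.
Total real return ≈ 20.1034%.

20.103%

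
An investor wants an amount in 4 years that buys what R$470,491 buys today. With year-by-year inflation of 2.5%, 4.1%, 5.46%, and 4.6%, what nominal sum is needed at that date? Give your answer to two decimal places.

Cumulative price-level factor: 1.025 × 1.041 × 1.0546 × 1.046 ≈ 1.1770476550.
Multiplying R$470,491 by the price-level factor gives the future nominal sum.

R$553,790.33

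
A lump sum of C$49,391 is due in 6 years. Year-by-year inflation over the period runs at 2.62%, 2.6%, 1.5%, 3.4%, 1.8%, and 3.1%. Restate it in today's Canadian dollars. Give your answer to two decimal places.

Price-level factor over 6 years: 1.0262 × 1.026 × 1.015 × 1.034 × 1.018 × 1.031 ≈ 1.1597714015.
Purchasing power today: C$49,391 divided by that factor.

C$42,586.84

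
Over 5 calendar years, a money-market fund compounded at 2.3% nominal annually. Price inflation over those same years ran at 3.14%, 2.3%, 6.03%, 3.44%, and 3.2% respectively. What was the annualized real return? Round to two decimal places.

Cumulative inflation factor: 1.0314 × 1.023 × 1.0603 × 1.0344 × 1.032 ≈ 1.19426.
Nominal growth factor: 1.12041. Real growth factor = 1.12041 / 1.19426 ≈ 0.93816.
Annualized: 0.93816^(1/5) − 1 ≈ -0.01269.

-1.27%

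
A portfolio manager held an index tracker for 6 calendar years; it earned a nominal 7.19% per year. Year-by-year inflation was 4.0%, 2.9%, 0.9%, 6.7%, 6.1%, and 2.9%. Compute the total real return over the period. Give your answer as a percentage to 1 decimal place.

20.6%

Cumulative inflation factor: 1.040 × 1.029 × 1.009 × 1.067 × 1.061 × 1.029 ≈ 1.25787.
Nominal growth factor: 1.51679. Real growth factor = 1.51679 / 1.25787 ≈ 1.20584.
Total real return ≈ 20.5842%.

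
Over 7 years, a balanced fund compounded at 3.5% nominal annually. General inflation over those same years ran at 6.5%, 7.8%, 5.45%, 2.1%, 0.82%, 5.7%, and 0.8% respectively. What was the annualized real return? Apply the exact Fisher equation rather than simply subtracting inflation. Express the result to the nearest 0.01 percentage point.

Cumulative inflation factor: 1.065 × 1.078 × 1.0545 × 1.021 × 1.0082 × 1.057 × 1.008 ≈ 1.32777.
Nominal growth factor: 1.27228. Real growth factor = 1.27228 / 1.32777 ≈ 0.95821.
Annualized: 0.95821^(1/7) − 1 ≈ -0.00608.

-0.61%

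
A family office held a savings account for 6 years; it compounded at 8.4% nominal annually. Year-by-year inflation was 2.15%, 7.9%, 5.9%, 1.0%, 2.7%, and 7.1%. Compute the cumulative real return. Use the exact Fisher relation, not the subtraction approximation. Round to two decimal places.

25.12%

Cumulative inflation factor: 1.0215 × 1.079 × 1.059 × 1.010 × 1.027 × 1.071 ≈ 1.29669.
Nominal growth factor: 1.62247. Real growth factor = 1.62247 / 1.29669 ≈ 1.25123.
Total real return ≈ 25.1234%.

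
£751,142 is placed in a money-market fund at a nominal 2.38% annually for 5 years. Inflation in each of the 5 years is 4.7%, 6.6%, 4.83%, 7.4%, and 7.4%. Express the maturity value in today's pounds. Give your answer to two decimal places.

Nominal value at maturity: £751,142 × (1 + 2.38%)^5 ≈ £844,885.14.
Price-level factor over 5 years: 1.047 × 1.066 × 1.0483 × 1.074 × 1.074 ≈ 1.3495781394.
Dividing the nominal maturity value by the price-level factor gives the value in today's money.

£626,036.47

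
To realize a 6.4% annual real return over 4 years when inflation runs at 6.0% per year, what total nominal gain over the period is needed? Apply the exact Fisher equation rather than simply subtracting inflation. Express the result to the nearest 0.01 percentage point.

Required annual nominal rate: (1+6.4%)(1+6.0%) − 1 = 12.784%.
Cumulative over 4 years: (1 + 0.12784)^4 − 1 ≈ 0.61804.

61.80%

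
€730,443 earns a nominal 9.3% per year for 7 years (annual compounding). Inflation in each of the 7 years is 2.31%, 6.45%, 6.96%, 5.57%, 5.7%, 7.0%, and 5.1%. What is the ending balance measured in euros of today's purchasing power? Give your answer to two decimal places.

€931,194.32

Nominal value at maturity: €730,443 × (1 + 9.3%)^7 ≈ €1,361,217.32.
Price-level factor over 7 years: 1.0231 × 1.0645 × 1.0696 × 1.0557 × 1.057 × 1.070 × 1.051 ≈ 1.4617972727.
Dividing the nominal maturity value by the price-level factor gives the value in today's money.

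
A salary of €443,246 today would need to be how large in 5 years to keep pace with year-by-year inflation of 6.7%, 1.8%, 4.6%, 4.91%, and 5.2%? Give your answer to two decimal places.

Cumulative price-level factor: 1.067 × 1.018 × 1.046 × 1.0491 × 1.052 ≈ 1.2539392852.
Multiplying €443,246 by the price-level factor gives the future nominal sum.

€555,803.57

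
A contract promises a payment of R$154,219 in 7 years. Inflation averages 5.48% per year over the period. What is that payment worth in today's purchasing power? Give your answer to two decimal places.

Price-level factor over 7 years: (1 + 5.48%)^7 ≈ 1.4527498787.
Purchasing power today: R$154,219 divided by that factor.

R$106,156.61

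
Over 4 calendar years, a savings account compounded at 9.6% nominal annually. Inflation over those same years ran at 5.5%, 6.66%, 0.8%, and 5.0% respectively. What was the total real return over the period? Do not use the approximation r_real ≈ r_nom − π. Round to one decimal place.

Cumulative inflation factor: 1.055 × 1.0666 × 1.008 × 1.050 ≈ 1.19098.
Nominal growth factor: 1.44292. Real growth factor = 1.44292 / 1.19098 ≈ 1.21154.
Total real return ≈ 21.1542%.

21.2%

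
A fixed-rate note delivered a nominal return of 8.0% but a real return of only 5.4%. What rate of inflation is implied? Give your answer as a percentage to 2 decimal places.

2.47%

From (1+r_nom) = (1+r_real)(1+π), we get 1+π = (1 + 8.0%)/(1 + 5.4%) = 1.080/1.054 ≈ 1.02467.
So π ≈ 2.4668%.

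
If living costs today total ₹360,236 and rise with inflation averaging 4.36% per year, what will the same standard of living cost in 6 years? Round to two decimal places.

₹465,362.66

Cumulative price-level factor: (1+4.36%)^6 ≈ 1.2918271941.
Multiplying ₹360,236 by the price-level factor gives the future nominal sum.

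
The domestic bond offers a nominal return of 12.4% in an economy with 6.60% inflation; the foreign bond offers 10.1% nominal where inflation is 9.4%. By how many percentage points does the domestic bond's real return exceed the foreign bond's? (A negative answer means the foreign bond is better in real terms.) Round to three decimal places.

The domestic bond real return: 1.124/1.0660 − 1 = 5.4409%.
The foreign bond real return: 1.101/1.094 − 1 = 0.6399%.
Difference: 5.4409 − 0.6399 = 4.8010 pp.

4.801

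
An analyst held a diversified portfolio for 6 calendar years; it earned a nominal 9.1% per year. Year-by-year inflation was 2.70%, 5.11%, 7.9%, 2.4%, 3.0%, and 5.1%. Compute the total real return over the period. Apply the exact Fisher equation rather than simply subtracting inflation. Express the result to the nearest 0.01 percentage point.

30.61%

Cumulative inflation factor: 1.0270 × 1.0511 × 1.079 × 1.024 × 1.030 × 1.051 ≈ 1.29115.
Nominal growth factor: 1.68635. Real growth factor = 1.68635 / 1.29115 ≈ 1.30609.
Total real return ≈ 30.6089%.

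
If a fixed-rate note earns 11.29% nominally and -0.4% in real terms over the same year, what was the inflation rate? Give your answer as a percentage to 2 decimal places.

11.74%

From (1+r_nom) = (1+r_real)(1+π), we get 1+π = (1 + 11.29%)/(1 − 0.4%) = 1.1129/0.996 ≈ 1.11737.
So π ≈ 11.7369%.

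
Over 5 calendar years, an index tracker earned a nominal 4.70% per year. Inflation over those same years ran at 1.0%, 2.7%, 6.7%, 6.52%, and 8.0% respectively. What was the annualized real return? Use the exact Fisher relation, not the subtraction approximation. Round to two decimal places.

Cumulative inflation factor: 1.010 × 1.027 × 1.067 × 1.0652 × 1.080 ≈ 1.27324.
Nominal growth factor: 1.25815. Real growth factor = 1.25815 / 1.27324 ≈ 0.98815.
Annualized: 0.98815^(1/5) − 1 ≈ -0.00238.

-0.24%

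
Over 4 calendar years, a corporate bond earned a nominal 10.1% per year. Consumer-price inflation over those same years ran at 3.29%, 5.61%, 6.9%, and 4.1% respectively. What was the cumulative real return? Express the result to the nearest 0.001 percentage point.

Cumulative inflation factor: 1.0329 × 1.0561 × 1.069 × 1.041 ≈ 1.21392.
Nominal growth factor: 1.46943. Real growth factor = 1.46943 / 1.21392 ≈ 1.21048.
Total real return ≈ 21.0480%.

21.048%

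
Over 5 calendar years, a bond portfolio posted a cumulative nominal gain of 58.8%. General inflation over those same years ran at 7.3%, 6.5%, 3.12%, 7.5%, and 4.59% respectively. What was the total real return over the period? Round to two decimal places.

19.86%

Cumulative inflation factor: 1.073 × 1.065 × 1.0312 × 1.075 × 1.0459 ≈ 1.32492.
Nominal growth factor: 1.58800. Real growth factor = 1.58800 / 1.32492 ≈ 1.19856.
Total real return ≈ 19.8560%.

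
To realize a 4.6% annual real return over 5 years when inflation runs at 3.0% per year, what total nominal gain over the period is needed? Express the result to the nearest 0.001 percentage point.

Required annual nominal rate: (1+4.6%)(1+3.0%) − 1 = 7.738%.
Cumulative over 5 years: (1 + 0.07738)^5 − 1 ≈ 0.45159.

45.159%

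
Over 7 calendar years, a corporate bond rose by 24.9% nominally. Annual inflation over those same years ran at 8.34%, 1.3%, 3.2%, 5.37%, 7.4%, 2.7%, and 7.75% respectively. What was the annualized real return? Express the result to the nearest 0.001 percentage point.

Cumulative inflation factor: 1.0834 × 1.013 × 1.032 × 1.0537 × 1.074 × 1.027 × 1.0775 ≈ 1.41836.
Nominal growth factor: 1.24900. Real growth factor = 1.24900 / 1.41836 ≈ 0.88059.
Annualized: 0.88059^(1/7) − 1 ≈ -0.01800.

-1.800%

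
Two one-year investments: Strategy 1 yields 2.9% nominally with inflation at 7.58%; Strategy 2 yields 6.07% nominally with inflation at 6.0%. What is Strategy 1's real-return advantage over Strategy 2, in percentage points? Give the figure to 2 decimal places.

Strategy 1 real return: 1.029/1.0758 − 1 = -4.350%.
Strategy 2 real return: 1.0607/1.060 − 1 = 0.066%.
Difference: -4.350 − 0.066 = -4.416 pp.

-4.42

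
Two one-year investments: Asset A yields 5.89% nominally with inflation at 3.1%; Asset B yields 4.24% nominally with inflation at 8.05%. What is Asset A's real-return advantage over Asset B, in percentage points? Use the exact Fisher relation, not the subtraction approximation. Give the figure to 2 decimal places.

Asset A real return: 1.0589/1.031 − 1 = 2.706%.
Asset B real return: 1.0424/1.0805 − 1 = -3.526%.
Difference: 2.706 − (-3.526) = 6.232 pp.

6.23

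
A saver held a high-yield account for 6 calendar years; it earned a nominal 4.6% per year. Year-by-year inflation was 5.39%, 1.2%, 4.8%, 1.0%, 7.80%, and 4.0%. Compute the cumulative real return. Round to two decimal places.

Cumulative inflation factor: 1.0539 × 1.012 × 1.048 × 1.010 × 1.0780 × 1.040 ≈ 1.26565.
Nominal growth factor: 1.30976. Real growth factor = 1.30976 / 1.26565 ≈ 1.03485.
Total real return ≈ 3.4845%.

3.48%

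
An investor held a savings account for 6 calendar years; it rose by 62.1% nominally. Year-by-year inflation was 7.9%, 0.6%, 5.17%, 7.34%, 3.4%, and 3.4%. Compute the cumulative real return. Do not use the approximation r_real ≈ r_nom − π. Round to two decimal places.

Cumulative inflation factor: 1.079 × 1.006 × 1.0517 × 1.0734 × 1.034 × 1.034 ≈ 1.31013.
Nominal growth factor: 1.62100. Real growth factor = 1.62100 / 1.31013 ≈ 1.23728.
Total real return ≈ 23.7283%.

23.73%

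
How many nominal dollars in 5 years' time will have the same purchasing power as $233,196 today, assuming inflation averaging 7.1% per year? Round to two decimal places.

Cumulative price-level factor: (1+7.1%)^5 ≈ 1.4091179726.
Multiplying $233,196 by the price-level factor gives the future nominal sum.

$328,600.67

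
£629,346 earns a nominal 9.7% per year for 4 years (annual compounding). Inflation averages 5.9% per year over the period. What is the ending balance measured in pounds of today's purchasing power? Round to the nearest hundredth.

£724,656.42

Nominal value at maturity: £629,346 × (1 + 9.7%)^4 ≈ £911,414.61.
Price-level factor over 4 years: (1 + 5.9%)^4 ≈ 1.2577196334.
Dividing the nominal maturity value by the price-level factor gives the value in today's money.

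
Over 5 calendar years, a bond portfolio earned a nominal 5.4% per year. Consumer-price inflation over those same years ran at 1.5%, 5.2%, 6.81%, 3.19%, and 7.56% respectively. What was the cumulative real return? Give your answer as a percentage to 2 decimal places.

2.76%

Cumulative inflation factor: 1.015 × 1.052 × 1.0681 × 1.0319 × 1.0756 ≈ 1.26585.
Nominal growth factor: 1.30078. Real growth factor = 1.30078 / 1.26585 ≈ 1.02759.
Total real return ≈ 2.7593%.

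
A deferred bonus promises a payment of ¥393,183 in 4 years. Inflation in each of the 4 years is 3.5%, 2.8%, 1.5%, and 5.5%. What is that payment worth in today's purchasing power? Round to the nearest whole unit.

Price-level factor over 4 years: 1.035 × 1.028 × 1.015 × 1.055 = 1.1393363835.
Purchasing power today: ¥393,183 divided by that factor.

¥345,098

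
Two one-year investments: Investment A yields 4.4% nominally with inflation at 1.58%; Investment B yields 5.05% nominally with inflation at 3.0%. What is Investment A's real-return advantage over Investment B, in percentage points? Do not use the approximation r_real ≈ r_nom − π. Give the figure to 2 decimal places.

Investment A real return: 1.044/1.0158 − 1 = 2.776%.
Investment B real return: 1.0505/1.030 − 1 = 1.990%.
Difference: 2.776 − 1.990 = 0.786 pp.

0.79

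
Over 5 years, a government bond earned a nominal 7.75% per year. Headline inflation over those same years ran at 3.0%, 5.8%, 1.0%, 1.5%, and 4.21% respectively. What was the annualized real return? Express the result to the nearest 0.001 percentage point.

4.523%

Cumulative inflation factor: 1.030 × 1.058 × 1.010 × 1.015 × 1.0421 ≈ 1.16418.
Nominal growth factor: 1.45240. Real growth factor = 1.45240 / 1.16418 ≈ 1.24758.
Annualized: 1.24758^(1/5) − 1 ≈ 0.04523.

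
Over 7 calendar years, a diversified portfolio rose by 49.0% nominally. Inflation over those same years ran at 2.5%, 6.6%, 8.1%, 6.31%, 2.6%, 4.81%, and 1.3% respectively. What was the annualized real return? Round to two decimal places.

Cumulative inflation factor: 1.025 × 1.066 × 1.081 × 1.0631 × 1.026 × 1.0481 × 1.013 ≈ 1.36786.
Nominal growth factor: 1.49000. Real growth factor = 1.49000 / 1.36786 ≈ 1.08930.
Annualized: 1.08930^(1/7) − 1 ≈ 0.01229.

1.23%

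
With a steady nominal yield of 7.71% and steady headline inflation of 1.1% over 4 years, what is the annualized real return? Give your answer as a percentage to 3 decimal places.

6.538%

With constant rates the annual real return is the same each year: (1+7.71%)/(1+1.1%) − 1 = 0.06538.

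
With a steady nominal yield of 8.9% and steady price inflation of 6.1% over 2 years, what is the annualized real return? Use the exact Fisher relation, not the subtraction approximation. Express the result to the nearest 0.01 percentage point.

2.64%

With constant rates the annual real return is the same each year: (1+8.9%)/(1+6.1%) − 1 = 0.02639.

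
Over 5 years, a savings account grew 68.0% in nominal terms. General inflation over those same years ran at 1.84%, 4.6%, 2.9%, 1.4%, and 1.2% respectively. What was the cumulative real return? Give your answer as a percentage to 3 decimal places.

49.357%

Cumulative inflation factor: 1.0184 × 1.046 × 1.029 × 1.014 × 1.012 ≈ 1.12482.
Nominal growth factor: 1.68000. Real growth factor = 1.68000 / 1.12482 ≈ 1.49357.
Total real return ≈ 49.3569%.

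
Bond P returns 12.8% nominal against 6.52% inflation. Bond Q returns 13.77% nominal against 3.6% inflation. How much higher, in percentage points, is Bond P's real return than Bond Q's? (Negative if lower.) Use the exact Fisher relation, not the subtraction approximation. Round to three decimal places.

-3.921

Bond P real return: 1.128/1.0652 − 1 = 5.8956%.
Bond Q real return: 1.1377/1.036 − 1 = 9.8166%.
Difference: 5.8956 − 9.8166 = -3.9210 pp.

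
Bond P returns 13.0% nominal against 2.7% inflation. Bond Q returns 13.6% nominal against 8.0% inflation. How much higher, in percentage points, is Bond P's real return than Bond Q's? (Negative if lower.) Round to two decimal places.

Bond P real return: 1.130/1.027 − 1 = 10.029%.
Bond Q real return: 1.136/1.080 − 1 = 5.185%.
Difference: 10.029 − 5.185 = 4.844 pp.

4.84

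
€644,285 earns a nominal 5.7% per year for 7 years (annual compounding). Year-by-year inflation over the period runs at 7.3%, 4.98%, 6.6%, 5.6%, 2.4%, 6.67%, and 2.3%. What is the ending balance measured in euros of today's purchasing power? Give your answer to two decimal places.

Nominal value at maturity: €644,285 × (1 + 5.7%)^7 ≈ €949,736.07.
Price-level factor over 7 years: 1.073 × 1.0498 × 1.066 × 1.056 × 1.024 × 1.0667 × 1.023 ≈ 1.4169198965.
Dividing the nominal maturity value by the price-level factor gives the value in today's money.

€670,282.12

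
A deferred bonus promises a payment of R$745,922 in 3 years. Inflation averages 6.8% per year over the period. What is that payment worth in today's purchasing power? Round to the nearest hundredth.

Price-level factor over 3 years: (1 + 6.8%)^3 = 1.218186432.
Purchasing power today: R$745,922 divided by that factor.

R$612,321.71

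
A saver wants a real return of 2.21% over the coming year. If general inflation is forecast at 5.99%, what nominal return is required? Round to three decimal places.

By the Fisher equation, 1 + r_nom = (1 + 2.21%)(1 + 5.99%) = 1.0221 × 1.0599 = 1.08332379.
So r_nom = 8.332379%.

8.332%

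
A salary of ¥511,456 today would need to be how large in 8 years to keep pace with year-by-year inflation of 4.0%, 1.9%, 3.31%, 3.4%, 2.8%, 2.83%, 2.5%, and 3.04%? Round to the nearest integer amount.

¥646,430

Cumulative price-level factor: 1.040 × 1.019 × 1.0331 × 1.034 × 1.028 × 1.0283 × 1.025 × 1.0304 ≈ 1.2639010932.
Multiplying ¥511,456 by the price-level factor gives the future nominal sum.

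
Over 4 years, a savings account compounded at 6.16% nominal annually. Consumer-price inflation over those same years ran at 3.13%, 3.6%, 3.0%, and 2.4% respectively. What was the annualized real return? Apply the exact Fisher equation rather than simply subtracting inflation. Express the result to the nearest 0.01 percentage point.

Cumulative inflation factor: 1.0313 × 1.036 × 1.030 × 1.024 ≈ 1.12689.
Nominal growth factor: 1.27012. Real growth factor = 1.27012 / 1.12689 ≈ 1.12710.
Annualized: 1.12710^(1/4) − 1 ≈ 0.03036.

3.04%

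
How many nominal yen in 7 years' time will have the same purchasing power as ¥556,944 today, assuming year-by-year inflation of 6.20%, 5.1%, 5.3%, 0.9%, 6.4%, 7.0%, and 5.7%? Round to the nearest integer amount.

¥794,802

Cumulative price-level factor: 1.0620 × 1.051 × 1.053 × 1.009 × 1.064 × 1.070 × 1.057 ≈ 1.4270761996.
Multiplying ¥556,944 by the price-level factor gives the future nominal sum.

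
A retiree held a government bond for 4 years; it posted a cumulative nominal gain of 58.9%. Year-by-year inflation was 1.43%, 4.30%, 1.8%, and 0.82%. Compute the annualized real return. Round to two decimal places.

9.99%

Cumulative inflation factor: 1.0143 × 1.0430 × 1.018 × 1.0082 ≈ 1.08579.
Nominal growth factor: 1.58900. Real growth factor = 1.58900 / 1.08579 ≈ 1.46345.
Annualized: 1.46345^(1/4) − 1 ≈ 0.09988.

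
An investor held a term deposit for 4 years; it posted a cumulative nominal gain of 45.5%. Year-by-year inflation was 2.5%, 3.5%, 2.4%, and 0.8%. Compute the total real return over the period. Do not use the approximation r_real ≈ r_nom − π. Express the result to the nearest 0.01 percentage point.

Cumulative inflation factor: 1.025 × 1.035 × 1.024 × 1.008 ≈ 1.09503.
Nominal growth factor: 1.45500. Real growth factor = 1.45500 / 1.09503 ≈ 1.32873.
Total real return ≈ 32.8735%.

32.87%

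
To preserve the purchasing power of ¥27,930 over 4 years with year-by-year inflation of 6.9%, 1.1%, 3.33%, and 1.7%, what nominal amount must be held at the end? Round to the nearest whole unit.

Cumulative price-level factor: 1.069 × 1.011 × 1.0333 × 1.017 ≈ 1.1357329954.
Multiplying ¥27,930 by the price-level factor gives the future nominal sum.

¥31,721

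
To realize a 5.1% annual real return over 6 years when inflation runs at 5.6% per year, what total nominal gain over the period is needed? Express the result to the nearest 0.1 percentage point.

Required annual nominal rate: (1+5.1%)(1+5.6%) − 1 = 10.9856%.
Cumulative over 6 years: (1 + 0.109856)^6 − 1 ≈ 0.86896.

86.9%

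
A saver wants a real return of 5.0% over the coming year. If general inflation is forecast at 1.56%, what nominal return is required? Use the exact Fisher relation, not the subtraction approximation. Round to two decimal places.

6.64%

By the Fisher equation, 1 + r_nom = (1 + 5.0%)(1 + 1.56%) = 1.050 × 1.0156 = 1.06638.
So r_nom = 6.638%.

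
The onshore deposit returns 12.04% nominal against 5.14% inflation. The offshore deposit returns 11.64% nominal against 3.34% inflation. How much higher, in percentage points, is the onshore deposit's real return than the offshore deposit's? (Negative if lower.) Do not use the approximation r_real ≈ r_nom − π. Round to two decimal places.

The onshore deposit real return: 1.1204/1.0514 − 1 = 6.563%.
The offshore deposit real return: 1.1164/1.0334 − 1 = 8.032%.
Difference: 6.563 − 8.032 = -1.469 pp.

-1.47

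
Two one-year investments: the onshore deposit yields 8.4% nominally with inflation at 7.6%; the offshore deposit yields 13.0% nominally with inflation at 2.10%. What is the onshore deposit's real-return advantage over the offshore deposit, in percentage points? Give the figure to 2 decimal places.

-9.93

The onshore deposit real return: 1.084/1.076 − 1 = 0.743%.
The offshore deposit real return: 1.130/1.0210 − 1 = 10.676%.
Difference: 0.743 − 10.676 = -9.933 pp.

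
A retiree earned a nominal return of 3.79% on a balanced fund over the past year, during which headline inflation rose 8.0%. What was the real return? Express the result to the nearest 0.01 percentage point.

Real return via the Fisher equation: (1 + 3.79%)/(1 + 8.0%) − 1 = 1.0379/1.080 − 1 ≈ -0.03898.

-3.90%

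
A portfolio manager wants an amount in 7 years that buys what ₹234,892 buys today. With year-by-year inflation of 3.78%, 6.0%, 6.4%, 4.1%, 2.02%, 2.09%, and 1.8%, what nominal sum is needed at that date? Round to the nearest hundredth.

₹303,456.48

Cumulative price-level factor: 1.0378 × 1.060 × 1.064 × 1.041 × 1.0202 × 1.0209 × 1.018 ≈ 1.2918978935.
Multiplying ₹234,892 by the price-level factor gives the future nominal sum.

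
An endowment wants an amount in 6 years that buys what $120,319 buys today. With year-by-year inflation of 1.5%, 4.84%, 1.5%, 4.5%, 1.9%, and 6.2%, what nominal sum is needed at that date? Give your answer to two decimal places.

$146,963.10

Cumulative price-level factor: 1.015 × 1.0484 × 1.015 × 1.045 × 1.019 × 1.062 ≈ 1.2214454835.
Multiplying $120,319 by the price-level factor gives the future nominal sum.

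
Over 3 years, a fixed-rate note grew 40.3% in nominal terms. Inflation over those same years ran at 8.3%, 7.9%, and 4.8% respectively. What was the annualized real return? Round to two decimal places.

Cumulative inflation factor: 1.083 × 1.079 × 1.048 ≈ 1.22465.
Nominal growth factor: 1.40300. Real growth factor = 1.40300 / 1.22465 ≈ 1.14564.
Annualized: 1.14564^(1/3) − 1 ≈ 0.04636.

4.64%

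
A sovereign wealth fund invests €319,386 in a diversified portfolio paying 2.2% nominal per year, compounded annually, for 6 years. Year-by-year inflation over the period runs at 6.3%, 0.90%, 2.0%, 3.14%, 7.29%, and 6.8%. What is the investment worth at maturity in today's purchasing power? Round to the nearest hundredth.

€281,474.48

Nominal value at maturity: €319,386 × (1 + 2.2%)^6 ≈ €363,932.84.
Price-level factor over 6 years: 1.063 × 1.0090 × 1.020 × 1.0314 × 1.0729 × 1.068 ≈ 1.2929514799.
Dividing the nominal maturity value by the price-level factor gives the value in today's money.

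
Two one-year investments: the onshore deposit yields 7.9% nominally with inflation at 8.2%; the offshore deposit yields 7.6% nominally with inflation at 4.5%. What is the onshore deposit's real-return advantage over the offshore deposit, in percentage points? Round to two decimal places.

-3.24

The onshore deposit real return: 1.079/1.082 − 1 = -0.277%.
The offshore deposit real return: 1.076/1.045 − 1 = 2.967%.
Difference: -0.277 − 2.967 = -3.244 pp.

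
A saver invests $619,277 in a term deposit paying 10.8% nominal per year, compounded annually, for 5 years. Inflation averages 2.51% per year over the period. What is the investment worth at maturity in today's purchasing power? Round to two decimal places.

$913,592.62

Nominal value at maturity: $619,277 × (1 + 10.8%)^5 ≈ $1,034,150.51.
Price-level factor over 5 years: (1 + 2.51%)^5 ≈ 1.1319602270.
The maturity value deflated by that factor is the answer in today's purchasing power.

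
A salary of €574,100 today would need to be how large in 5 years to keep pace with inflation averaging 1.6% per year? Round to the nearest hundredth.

€621,521.40

Cumulative price-level factor: (1+1.6%)^5 ≈ 1.0826012887.
Multiplying €574,100 by the price-level factor gives the future nominal sum.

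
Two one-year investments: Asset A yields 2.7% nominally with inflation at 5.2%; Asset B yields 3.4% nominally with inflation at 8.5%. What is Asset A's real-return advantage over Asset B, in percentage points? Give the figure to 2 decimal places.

Asset A real return: 1.027/1.052 − 1 = -2.376%.
Asset B real return: 1.034/1.085 − 1 = -4.700%.
Difference: -2.376 − (-4.700) = 2.324 pp.

2.32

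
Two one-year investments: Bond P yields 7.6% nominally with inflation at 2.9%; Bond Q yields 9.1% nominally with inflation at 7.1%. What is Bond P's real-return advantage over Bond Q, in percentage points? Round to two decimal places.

Bond P real return: 1.076/1.029 − 1 = 4.568%.
Bond Q real return: 1.091/1.071 − 1 = 1.867%.
Difference: 4.568 − 1.867 = 2.701 pp.

2.70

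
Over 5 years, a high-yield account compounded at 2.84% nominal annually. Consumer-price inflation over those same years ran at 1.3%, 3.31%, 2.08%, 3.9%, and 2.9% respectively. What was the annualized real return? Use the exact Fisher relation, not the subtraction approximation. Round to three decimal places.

Cumulative inflation factor: 1.013 × 1.0331 × 1.0208 × 1.039 × 1.029 ≈ 1.14215.
Nominal growth factor: 1.15030. Real growth factor = 1.15030 / 1.14215 ≈ 1.00713.
Annualized: 1.00713^(1/5) − 1 ≈ 0.00142.

0.142%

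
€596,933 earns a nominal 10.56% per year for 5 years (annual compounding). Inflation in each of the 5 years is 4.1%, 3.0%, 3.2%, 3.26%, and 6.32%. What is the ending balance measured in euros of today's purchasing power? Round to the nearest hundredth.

Nominal value at maturity: €596,933 × (1 + 10.56%)^5 ≈ €986,088.15.
Price-level factor over 5 years: 1.041 × 1.030 × 1.032 × 1.0326 × 1.0632 ≈ 1.2148278516.
Dividing the nominal maturity value by the price-level factor gives the value in today's money.

€811,710.19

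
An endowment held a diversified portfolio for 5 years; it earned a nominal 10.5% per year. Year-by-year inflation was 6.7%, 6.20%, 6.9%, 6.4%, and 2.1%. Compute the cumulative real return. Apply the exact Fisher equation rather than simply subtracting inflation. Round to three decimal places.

Cumulative inflation factor: 1.067 × 1.0620 × 1.069 × 1.064 × 1.021 ≈ 1.31593.
Nominal growth factor: 1.64745. Real growth factor = 1.64745 / 1.31593 ≈ 1.25192.
Total real return ≈ 25.1922%.

25.192%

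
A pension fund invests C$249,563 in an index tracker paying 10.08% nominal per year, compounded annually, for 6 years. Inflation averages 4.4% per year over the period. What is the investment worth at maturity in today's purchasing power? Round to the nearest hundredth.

C$342,947.57

Nominal value at maturity: C$249,563 × (1 + 10.08%)^6 ≈ C$444,048.82.
Price-level factor over 6 years: (1 + 4.4%)^6 ≈ 1.2948008982.
The maturity value deflated by that factor is the answer in today's purchasing power.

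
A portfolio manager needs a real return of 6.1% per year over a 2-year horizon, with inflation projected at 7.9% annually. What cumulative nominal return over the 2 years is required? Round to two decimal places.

Required annual nominal rate: (1+6.1%)(1+7.9%) − 1 = 14.4819%.
Cumulative over 2 years: (1 + 0.144819)^2 − 1 ≈ 0.31061.

31.06%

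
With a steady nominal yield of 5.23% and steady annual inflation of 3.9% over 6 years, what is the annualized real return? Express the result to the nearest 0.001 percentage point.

1.280%

With constant rates the annual real return is the same each year: (1+5.23%)/(1+3.9%) − 1 = 0.01280.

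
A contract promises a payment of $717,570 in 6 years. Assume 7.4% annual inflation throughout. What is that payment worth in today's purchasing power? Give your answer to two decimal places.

$467,561.33

Price-level factor over 6 years: (1 + 7.4%)^6 ≈ 1.5347077569.
Purchasing power today: $717,570 divided by that factor.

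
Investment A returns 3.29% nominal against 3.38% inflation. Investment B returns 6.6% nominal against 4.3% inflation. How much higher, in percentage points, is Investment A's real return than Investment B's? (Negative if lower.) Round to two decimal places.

-2.29

Investment A real return: 1.0329/1.0338 − 1 = -0.087%.
Investment B real return: 1.066/1.043 − 1 = 2.205%.
Difference: -0.087 − 2.205 = -2.292 pp.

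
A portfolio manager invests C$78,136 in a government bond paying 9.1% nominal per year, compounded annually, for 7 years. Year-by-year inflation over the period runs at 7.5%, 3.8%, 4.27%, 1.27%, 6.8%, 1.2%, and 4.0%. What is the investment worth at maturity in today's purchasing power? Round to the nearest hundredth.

C$108,540.88

Nominal value at maturity: C$78,136 × (1 + 9.1%)^7 ≈ C$143,755.49.
Price-level factor over 7 years: 1.075 × 1.038 × 1.0427 × 1.0127 × 1.068 × 1.012 × 1.040 ≈ 1.3244363928.
The maturity value deflated by that factor is the answer in today's purchasing power.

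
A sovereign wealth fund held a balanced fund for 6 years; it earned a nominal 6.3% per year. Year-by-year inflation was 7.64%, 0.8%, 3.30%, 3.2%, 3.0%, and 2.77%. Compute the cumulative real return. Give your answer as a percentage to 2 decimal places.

17.84%

Cumulative inflation factor: 1.0764 × 1.008 × 1.0330 × 1.032 × 1.030 × 1.0277 ≈ 1.22438.
Nominal growth factor: 1.44278. Real growth factor = 1.44278 / 1.22438 ≈ 1.17837.
Total real return ≈ 17.8370%.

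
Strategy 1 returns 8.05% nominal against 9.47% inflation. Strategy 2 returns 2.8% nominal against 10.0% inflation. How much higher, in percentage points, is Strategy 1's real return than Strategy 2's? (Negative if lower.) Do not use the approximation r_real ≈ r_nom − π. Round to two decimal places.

Strategy 1 real return: 1.0805/1.0947 − 1 = -1.297%.
Strategy 2 real return: 1.028/1.100 − 1 = -6.545%.
Difference: -1.297 − (-6.545) = 5.248 pp.

5.25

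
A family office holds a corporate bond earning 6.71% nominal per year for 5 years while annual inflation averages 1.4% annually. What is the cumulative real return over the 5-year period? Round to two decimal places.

29.07%

The annual real rate is (1+6.71%)/(1+1.4%) − 1 = 5.2367%.
Compounded over 5 years: (1 + 0.052367)^5 − 1 ≈ 0.29073.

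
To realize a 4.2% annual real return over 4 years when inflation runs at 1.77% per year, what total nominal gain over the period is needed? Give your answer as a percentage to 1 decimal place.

Required annual nominal rate: (1+4.2%)(1+1.77%) − 1 = 6.04434%.
Cumulative over 4 years: (1 + 0.0604434)^4 − 1 ≈ 0.26459.

26.5%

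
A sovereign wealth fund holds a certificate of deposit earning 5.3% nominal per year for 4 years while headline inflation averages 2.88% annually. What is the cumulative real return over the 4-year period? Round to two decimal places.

9.75%

The annual real rate is (1+5.3%)/(1+2.88%) − 1 = 2.3523%.
Compounded over 4 years: (1 + 0.023523)^4 − 1 ≈ 0.09746.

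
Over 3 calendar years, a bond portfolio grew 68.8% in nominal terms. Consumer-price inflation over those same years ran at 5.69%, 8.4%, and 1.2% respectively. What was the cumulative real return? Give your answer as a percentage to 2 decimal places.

Cumulative inflation factor: 1.0569 × 1.084 × 1.012 ≈ 1.15943.
Nominal growth factor: 1.68800. Real growth factor = 1.68800 / 1.15943 ≈ 1.45589.
Total real return ≈ 45.5891%.

45.59%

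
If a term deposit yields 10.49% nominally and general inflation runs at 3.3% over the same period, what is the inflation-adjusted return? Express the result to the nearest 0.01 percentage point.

6.96%

Real return via the Fisher equation: (1 + 10.49%)/(1 + 3.3%) − 1 = 1.1049/1.033 − 1 ≈ 0.06960.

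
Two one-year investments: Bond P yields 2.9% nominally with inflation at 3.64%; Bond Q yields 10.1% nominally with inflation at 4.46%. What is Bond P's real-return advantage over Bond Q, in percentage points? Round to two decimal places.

-6.11

Bond P real return: 1.029/1.0364 − 1 = -0.714%.
Bond Q real return: 1.101/1.0446 − 1 = 5.399%.
Difference: -0.714 − 5.399 = -6.113 pp.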